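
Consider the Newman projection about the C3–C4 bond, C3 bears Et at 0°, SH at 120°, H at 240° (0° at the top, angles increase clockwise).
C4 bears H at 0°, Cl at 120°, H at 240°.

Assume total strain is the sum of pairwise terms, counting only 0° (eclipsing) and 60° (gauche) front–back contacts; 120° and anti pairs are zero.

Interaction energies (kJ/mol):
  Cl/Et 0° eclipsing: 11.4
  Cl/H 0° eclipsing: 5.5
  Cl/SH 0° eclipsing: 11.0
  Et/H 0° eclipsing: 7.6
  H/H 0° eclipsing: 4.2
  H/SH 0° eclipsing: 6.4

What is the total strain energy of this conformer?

This conformer (eclipsed): Et–H eclipsed, SH–Cl eclipsed, H–H eclipsed; 7.6 + 11.0 + 4.2 = 22.8 kJ/mol.

22.8 kJ/mol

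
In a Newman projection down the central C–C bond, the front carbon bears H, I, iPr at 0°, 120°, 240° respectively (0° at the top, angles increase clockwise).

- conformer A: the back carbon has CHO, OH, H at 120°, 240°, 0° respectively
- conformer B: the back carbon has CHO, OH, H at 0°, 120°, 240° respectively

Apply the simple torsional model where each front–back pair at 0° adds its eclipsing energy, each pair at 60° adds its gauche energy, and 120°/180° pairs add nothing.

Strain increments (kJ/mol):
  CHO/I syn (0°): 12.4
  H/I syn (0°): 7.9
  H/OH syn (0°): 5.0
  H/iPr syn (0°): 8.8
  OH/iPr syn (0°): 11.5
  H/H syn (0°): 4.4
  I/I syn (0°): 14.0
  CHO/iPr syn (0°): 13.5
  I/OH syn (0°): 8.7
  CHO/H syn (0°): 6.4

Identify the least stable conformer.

A is eclipsed. H at 0° is eclipsed with H at 0° (4.4); I at 120° is eclipsed with CHO at 120° (12.4); iPr at 240° is eclipsed with OH at 240° (11.5). Total 28.3 kJ/mol.
B is eclipsed. H at 0° is eclipsed with CHO at 0° (6.4); I at 120° is eclipsed with OH at 120° (8.7); iPr at 240° is eclipsed with H at 240° (8.8). Total 23.9 kJ/mol.
A has the highest total (28.3 kJ/mol).

A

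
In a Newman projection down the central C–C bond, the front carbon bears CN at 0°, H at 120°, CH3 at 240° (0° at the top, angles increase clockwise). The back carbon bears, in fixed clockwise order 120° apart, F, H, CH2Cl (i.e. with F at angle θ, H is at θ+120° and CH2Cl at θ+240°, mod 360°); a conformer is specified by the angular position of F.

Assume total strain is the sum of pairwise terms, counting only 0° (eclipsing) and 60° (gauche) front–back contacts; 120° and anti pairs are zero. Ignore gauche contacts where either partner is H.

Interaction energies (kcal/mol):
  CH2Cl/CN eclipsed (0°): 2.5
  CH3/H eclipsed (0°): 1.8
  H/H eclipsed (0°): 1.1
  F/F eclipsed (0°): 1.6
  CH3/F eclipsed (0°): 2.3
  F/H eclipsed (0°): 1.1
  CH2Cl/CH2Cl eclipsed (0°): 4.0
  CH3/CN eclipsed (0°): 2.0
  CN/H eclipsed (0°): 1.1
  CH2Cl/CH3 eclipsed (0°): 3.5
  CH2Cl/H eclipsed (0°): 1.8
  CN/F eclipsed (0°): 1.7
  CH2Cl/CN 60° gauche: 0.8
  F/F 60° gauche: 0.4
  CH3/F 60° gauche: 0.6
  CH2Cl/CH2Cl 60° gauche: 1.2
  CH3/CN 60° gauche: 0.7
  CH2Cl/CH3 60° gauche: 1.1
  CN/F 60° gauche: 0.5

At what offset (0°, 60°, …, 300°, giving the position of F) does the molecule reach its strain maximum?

0°

F at 0° is eclipsed. CN at 0° is eclipsed with F at 0° (1.7); H at 120° is eclipsed with H at 120° (1.1); CH3 at 240° is eclipsed with CH2Cl at 240° (3.5). Total 6.3 kcal/mol.
F at 60° is staggered. CN at 0° is gauche with F at 60° (0.5); CN at 0° is gauche with CH2Cl at 300° (0.8); CH3 at 240° is gauche with CH2Cl at 300° (1.1). Total 2.4 kcal/mol.
F at 120° is eclipsed. CN at 0° is eclipsed with CH2Cl at 0° (2.5); H at 120° is eclipsed with F at 120° (1.1); CH3 at 240° is eclipsed with H at 240° (1.8). Total 5.4 kcal/mol.
F at 180° is staggered. CN at 0° is gauche with CH2Cl at 60° (0.8); CH3 at 240° is gauche with F at 180° (0.6). Total 1.4 kcal/mol.
F at 240° is eclipsed. CN at 0° is eclipsed with H at 0° (1.1); H at 120° is eclipsed with CH2Cl at 120° (1.8); CH3 at 240° is eclipsed with F at 240° (2.3). Total 5.2 kcal/mol.
F at 300° is staggered. CN at 0° is gauche with F at 300° (0.5); CH3 at 240° is gauche with F at 300° (0.6); CH3 at 240° is gauche with CH2Cl at 180° (1.1). Total 2.2 kcal/mol.
The maximum (6.3 kcal/mol) occurs with F at 0°.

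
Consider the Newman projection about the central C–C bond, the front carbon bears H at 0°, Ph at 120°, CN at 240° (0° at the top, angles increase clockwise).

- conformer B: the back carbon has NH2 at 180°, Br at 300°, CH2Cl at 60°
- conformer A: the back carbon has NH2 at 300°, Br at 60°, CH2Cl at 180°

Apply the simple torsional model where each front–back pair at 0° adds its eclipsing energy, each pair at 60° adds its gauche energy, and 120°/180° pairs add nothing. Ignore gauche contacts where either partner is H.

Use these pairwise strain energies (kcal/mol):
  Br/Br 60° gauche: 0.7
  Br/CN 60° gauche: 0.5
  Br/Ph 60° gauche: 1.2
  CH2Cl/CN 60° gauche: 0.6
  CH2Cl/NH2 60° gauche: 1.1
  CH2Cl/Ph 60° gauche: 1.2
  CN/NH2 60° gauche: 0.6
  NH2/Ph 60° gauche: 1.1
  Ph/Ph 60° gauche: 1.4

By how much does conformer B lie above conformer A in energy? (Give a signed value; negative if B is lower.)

B is staggered. Ph at 120° is gauche with NH2 at 180° (1.1); Ph at 120° is gauche with CH2Cl at 60° (1.2); CN at 240° is gauche with NH2 at 180° (0.6); CN at 240° is gauche with Br at 300° (0.5). Total 3.4 kcal/mol.
A is staggered. Ph at 120° is gauche with Br at 60° (1.2); Ph at 120° is gauche with CH2Cl at 180° (1.2); CN at 240° is gauche with NH2 at 300° (0.6); CN at 240° is gauche with CH2Cl at 180° (0.6). Total 3.6 kcal/mol.
E(B) − E(A) = 3.4 − 3.6 = -0.2 kcal/mol.

-0.2 kcal/mol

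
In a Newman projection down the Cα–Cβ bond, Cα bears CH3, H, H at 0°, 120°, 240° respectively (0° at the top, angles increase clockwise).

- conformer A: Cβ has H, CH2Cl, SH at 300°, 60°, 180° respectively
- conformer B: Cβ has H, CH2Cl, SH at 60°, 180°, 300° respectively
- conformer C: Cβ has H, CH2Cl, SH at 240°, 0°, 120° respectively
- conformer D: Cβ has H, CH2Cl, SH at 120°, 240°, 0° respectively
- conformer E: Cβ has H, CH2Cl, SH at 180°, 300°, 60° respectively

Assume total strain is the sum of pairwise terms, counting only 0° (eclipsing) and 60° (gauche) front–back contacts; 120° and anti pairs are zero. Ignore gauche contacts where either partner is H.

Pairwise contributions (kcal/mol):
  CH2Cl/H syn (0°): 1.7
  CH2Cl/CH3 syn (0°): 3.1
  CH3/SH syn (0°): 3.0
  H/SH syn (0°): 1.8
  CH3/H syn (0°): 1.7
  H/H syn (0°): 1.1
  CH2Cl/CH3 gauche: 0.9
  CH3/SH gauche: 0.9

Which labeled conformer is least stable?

C

A (staggered): CH3(0°)/CH2Cl(60°) gauche 0.9 → 0.9 kcal/mol.
B (staggered): CH3(0°)/SH(300°) gauche 0.9 → 0.9 kcal/mol.
C (eclipsed): CH3(0°)/CH2Cl(0°) eclipsed 3.1; H(120°)/SH(120°) eclipsed 1.8; H(240°)/H(240°) eclipsed 1.1 → 6.0 kcal/mol.
D (eclipsed): CH3(0°)/SH(0°) eclipsed 3.0; H(120°)/H(120°) eclipsed 1.1; H(240°)/CH2Cl(240°) eclipsed 1.7 → 5.8 kcal/mol.
E (staggered): CH3(0°)/CH2Cl(300°) gauche 0.9; CH3(0°)/SH(60°) gauche 0.9 → 1.8 kcal/mol.
C has the highest total (6.0 kcal/mol).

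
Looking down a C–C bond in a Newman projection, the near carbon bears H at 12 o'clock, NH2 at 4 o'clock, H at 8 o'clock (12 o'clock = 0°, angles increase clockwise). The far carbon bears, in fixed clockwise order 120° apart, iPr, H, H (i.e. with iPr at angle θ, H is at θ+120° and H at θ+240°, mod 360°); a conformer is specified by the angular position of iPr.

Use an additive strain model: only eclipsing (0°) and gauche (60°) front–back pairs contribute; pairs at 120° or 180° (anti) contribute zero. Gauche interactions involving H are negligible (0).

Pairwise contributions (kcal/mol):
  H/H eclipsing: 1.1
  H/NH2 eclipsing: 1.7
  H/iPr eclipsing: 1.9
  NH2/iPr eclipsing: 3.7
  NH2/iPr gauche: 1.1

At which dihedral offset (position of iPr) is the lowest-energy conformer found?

iPr at 0° (eclipsed): H–iPr eclipsed, NH2–H eclipsed, H–H eclipsed; 1.9 + 1.7 + 1.1 = 4.7 kcal/mol.
iPr at 60° (staggered): NH2–iPr gauche; 1.1 = 1.1 kcal/mol.
iPr at 120° (eclipsed): H–H eclipsed, NH2–iPr eclipsed, H–H eclipsed; 1.1 + 3.7 + 1.1 = 5.9 kcal/mol.
iPr at 180° (staggered): NH2–iPr gauche; 1.1 = 1.1 kcal/mol.
iPr at 240° (eclipsed): H–H eclipsed, NH2–H eclipsed, H–iPr eclipsed; 1.1 + 1.7 + 1.9 = 4.7 kcal/mol.
iPr at 300° (staggered): no non-H gauche contacts → 0.0 kcal/mol.
The minimum (0.0 kcal/mol) occurs with iPr at 300°.

300°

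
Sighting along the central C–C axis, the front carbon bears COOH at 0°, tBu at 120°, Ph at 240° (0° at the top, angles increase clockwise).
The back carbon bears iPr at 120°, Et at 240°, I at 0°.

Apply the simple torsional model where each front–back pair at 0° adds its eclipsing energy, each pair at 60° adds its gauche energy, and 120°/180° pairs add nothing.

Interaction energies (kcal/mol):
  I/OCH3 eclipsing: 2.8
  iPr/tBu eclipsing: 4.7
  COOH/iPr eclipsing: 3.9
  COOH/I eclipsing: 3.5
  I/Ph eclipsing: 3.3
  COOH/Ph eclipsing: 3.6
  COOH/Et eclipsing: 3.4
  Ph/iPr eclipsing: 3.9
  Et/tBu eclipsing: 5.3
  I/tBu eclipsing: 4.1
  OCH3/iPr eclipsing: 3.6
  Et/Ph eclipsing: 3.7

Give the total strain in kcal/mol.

This conformer (eclipsed): COOH–I eclipsed, tBu–iPr eclipsed, Ph–Et eclipsed; 3.5 + 4.7 + 3.7 = 11.9 kcal/mol.

11.9 kcal/mol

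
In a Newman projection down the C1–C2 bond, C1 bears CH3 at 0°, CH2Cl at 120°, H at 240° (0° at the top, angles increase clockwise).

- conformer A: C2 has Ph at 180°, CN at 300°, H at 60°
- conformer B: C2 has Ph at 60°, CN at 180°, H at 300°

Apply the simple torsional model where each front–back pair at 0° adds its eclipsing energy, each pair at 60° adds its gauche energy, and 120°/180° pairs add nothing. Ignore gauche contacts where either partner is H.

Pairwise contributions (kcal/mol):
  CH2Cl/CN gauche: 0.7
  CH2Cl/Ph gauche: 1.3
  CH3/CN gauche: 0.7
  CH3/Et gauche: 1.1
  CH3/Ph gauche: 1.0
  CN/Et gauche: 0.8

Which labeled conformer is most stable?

A (staggered): CH3–CN gauche, CH2Cl–Ph gauche; 0.7 + 1.3 = 2.0 kcal/mol.
B (staggered): CH3–Ph gauche, CH2Cl–Ph gauche, CH2Cl–CN gauche; 1.0 + 1.3 + 0.7 = 3.0 kcal/mol.
A has the lowest total (2.0 kcal/mol).

A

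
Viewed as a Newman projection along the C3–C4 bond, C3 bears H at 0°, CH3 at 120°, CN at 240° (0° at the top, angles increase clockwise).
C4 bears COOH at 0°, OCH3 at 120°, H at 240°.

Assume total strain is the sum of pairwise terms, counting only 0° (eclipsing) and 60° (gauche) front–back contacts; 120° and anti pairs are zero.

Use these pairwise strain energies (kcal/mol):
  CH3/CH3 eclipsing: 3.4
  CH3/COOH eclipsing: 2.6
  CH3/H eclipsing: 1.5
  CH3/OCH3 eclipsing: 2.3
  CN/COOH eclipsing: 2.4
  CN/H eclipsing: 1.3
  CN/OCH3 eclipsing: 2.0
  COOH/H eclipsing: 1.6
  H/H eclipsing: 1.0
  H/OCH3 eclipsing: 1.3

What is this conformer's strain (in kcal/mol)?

5.2 kcal/mol

This conformer is eclipsed. H at 0° is eclipsed with COOH at 0° (1.6); CH3 at 120° is eclipsed with OCH3 at 120° (2.3); CN at 240° is eclipsed with H at 240° (1.3). Total 5.2 kcal/mol.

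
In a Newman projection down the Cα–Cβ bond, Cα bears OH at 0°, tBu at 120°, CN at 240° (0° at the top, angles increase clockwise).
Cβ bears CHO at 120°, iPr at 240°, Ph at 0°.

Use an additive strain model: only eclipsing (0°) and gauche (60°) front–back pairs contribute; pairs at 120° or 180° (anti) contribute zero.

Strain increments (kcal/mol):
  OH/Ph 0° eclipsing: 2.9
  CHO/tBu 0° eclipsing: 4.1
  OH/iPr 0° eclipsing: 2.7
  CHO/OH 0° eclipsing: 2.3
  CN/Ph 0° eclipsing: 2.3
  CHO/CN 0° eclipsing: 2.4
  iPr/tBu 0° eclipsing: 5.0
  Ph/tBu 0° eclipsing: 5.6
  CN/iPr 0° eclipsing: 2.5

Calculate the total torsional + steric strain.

This conformer is eclipsed. OH at 0° is eclipsed with Ph at 0° (2.9); tBu at 120° is eclipsed with CHO at 120° (4.1); CN at 240° is eclipsed with iPr at 240° (2.5). Total 9.5 kcal/mol.

9.5 kcal/mol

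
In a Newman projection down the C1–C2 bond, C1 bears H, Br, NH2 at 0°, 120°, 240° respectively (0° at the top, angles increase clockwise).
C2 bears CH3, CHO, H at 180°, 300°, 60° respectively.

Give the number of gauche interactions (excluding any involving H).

Non-H gauche pairs: Br(120°)/CH3(180°); NH2(240°)/CH3(180°); NH2(240°)/CHO(300°) — 3 interactions.

3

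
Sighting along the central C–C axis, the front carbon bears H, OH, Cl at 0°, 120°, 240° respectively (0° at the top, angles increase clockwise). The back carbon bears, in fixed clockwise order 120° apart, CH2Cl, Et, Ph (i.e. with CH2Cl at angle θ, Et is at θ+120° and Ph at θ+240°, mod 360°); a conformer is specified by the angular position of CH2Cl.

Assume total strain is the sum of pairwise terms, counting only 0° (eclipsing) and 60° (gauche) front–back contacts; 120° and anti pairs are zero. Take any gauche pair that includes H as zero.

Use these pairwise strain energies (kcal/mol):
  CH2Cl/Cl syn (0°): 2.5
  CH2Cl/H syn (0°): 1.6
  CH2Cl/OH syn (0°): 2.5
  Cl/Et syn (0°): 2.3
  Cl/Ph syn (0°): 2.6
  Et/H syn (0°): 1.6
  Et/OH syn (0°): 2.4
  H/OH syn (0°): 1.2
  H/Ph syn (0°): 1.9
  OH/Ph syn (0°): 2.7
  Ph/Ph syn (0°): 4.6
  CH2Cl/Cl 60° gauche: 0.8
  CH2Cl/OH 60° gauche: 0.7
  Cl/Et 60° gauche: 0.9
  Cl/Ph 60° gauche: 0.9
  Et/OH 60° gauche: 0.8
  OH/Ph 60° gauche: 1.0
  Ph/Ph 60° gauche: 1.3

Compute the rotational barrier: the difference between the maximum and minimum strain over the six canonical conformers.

CH2Cl at 0° (eclipsed): H(0°)/CH2Cl(0°) eclipsed 1.6; OH(120°)/Et(120°) eclipsed 2.4; Cl(240°)/Ph(240°) eclipsed 2.6 → 6.6 kcal/mol.
CH2Cl at 60° (staggered): OH(120°)/CH2Cl(60°) gauche 0.7; OH(120°)/Et(180°) gauche 0.8; Cl(240°)/Et(180°) gauche 0.9; Cl(240°)/Ph(300°) gauche 0.9 → 3.3 kcal/mol.
CH2Cl at 120° (eclipsed): H(0°)/Ph(0°) eclipsed 1.9; OH(120°)/CH2Cl(120°) eclipsed 2.5; Cl(240°)/Et(240°) eclipsed 2.3 → 6.7 kcal/mol.
CH2Cl at 180° (staggered): OH(120°)/CH2Cl(180°) gauche 0.7; OH(120°)/Ph(60°) gauche 1.0; Cl(240°)/CH2Cl(180°) gauche 0.8; Cl(240°)/Et(300°) gauche 0.9 → 3.4 kcal/mol.
CH2Cl at 240° (eclipsed): H(0°)/Et(0°) eclipsed 1.6; OH(120°)/Ph(120°) eclipsed 2.7; Cl(240°)/CH2Cl(240°) eclipsed 2.5 → 6.8 kcal/mol.
CH2Cl at 300° (staggered): OH(120°)/Et(60°) gauche 0.8; OH(120°)/Ph(180°) gauche 1.0; Cl(240°)/CH2Cl(300°) gauche 0.8; Cl(240°)/Ph(180°) gauche 0.9 → 3.5 kcal/mol.
Max at 240° (6.8 kcal/mol), min at 60° (3.3 kcal/mol); barrier = 3.5 kcal/mol.

3.5 kcal/mol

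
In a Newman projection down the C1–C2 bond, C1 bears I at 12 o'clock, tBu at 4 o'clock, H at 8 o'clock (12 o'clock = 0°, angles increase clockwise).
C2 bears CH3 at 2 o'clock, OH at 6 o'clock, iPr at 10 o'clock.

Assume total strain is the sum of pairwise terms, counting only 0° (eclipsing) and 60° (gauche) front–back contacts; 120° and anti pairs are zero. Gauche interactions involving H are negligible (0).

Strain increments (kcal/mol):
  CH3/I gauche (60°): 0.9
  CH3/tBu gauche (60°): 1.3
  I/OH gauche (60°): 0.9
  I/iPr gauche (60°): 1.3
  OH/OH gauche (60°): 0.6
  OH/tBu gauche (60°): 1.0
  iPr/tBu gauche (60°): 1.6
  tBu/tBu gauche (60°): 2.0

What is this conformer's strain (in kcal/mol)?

4.5 kcal/mol

This conformer (staggered): I(0°)/CH3(60°) gauche 0.9; I(0°)/iPr(300°) gauche 1.3; tBu(120°)/CH3(60°) gauche 1.3; tBu(120°)/OH(180°) gauche 1.0 → 4.5 kcal/mol.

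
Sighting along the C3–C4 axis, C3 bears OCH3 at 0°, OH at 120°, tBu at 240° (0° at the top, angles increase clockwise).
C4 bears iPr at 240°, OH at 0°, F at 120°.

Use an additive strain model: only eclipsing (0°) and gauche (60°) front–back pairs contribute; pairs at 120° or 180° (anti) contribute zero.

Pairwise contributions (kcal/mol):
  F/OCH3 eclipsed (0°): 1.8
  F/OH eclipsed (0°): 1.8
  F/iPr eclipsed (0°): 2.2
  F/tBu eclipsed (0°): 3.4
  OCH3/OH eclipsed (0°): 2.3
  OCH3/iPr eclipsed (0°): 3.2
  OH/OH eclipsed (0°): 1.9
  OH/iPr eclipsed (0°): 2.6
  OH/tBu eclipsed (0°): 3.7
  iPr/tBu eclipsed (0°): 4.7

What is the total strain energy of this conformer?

8.8 kcal/mol

This conformer (eclipsed): OCH3(0°)/OH(0°) eclipsed 2.3; OH(120°)/F(120°) eclipsed 1.8; tBu(240°)/iPr(240°) eclipsed 4.7 → 8.8 kcal/mol.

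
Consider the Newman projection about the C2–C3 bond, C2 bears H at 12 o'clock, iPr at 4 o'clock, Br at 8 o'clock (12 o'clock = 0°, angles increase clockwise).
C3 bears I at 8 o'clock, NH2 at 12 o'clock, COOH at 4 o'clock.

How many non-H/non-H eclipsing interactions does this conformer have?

2

Non-H eclipsing pairs: iPr(120°)/COOH(120°); Br(240°)/I(240°) — 2 interactions.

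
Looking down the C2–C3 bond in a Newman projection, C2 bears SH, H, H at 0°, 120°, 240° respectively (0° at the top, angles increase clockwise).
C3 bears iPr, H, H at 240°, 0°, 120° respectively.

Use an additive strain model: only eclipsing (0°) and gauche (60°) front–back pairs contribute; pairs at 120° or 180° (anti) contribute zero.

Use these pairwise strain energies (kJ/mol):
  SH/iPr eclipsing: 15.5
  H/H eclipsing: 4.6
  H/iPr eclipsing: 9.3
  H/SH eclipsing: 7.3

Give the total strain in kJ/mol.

21.2 kJ/mol

This conformer (eclipsed): SH(0°)/H(0°) eclipsed 7.3; H(120°)/H(120°) eclipsed 4.6; H(240°)/iPr(240°) eclipsed 9.3 → 21.2 kJ/mol.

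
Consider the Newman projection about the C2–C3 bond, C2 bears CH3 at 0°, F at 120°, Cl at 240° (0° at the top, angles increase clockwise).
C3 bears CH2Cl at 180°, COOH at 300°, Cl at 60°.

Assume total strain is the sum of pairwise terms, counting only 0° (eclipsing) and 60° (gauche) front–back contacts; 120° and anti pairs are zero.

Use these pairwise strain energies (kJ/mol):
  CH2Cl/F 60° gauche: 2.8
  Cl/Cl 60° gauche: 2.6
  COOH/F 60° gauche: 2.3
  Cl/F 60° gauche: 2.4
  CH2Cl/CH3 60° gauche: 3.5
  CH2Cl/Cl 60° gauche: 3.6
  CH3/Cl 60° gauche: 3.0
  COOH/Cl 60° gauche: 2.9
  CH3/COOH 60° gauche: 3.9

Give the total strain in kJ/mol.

This conformer (staggered): CH3–COOH gauche, CH3–Cl gauche, F–CH2Cl gauche, F–Cl gauche, Cl–CH2Cl gauche, Cl–COOH gauche; 3.9 + 3.0 + 2.8 + 2.4 + 3.6 + 2.9 = 18.6 kJ/mol.

18.6 kJ/mol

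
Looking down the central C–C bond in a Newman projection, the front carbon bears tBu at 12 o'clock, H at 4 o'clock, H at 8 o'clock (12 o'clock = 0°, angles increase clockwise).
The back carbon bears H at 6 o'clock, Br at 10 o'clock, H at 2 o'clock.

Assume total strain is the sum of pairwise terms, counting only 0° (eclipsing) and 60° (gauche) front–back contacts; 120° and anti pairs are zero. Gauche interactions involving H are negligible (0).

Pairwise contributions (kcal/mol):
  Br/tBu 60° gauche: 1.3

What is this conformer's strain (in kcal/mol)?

This conformer (staggered): tBu(0°)/Br(300°) gauche 1.3 → 1.3 kcal/mol.

1.3 kcal/mol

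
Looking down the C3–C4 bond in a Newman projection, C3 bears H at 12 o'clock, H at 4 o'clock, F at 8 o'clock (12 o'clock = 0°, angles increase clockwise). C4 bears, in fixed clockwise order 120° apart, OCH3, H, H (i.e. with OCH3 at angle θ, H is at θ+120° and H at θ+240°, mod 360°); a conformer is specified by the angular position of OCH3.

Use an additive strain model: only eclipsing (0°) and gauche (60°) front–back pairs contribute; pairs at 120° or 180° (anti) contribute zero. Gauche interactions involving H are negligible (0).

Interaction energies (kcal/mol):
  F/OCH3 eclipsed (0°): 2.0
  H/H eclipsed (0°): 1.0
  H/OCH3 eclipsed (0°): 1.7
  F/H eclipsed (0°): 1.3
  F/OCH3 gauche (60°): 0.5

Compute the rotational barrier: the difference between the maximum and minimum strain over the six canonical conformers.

OCH3 at 0° is eclipsed. H at 0° is eclipsed with OCH3 at 0° (1.7); H at 120° is eclipsed with H at 120° (1.0); F at 240° is eclipsed with H at 240° (1.3). Total 4.0 kcal/mol.
OCH3 at 60° (staggered): no non-H gauche contacts → 0.0 kcal/mol.
OCH3 at 120° is eclipsed. H at 0° is eclipsed with H at 0° (1.0); H at 120° is eclipsed with OCH3 at 120° (1.7); F at 240° is eclipsed with H at 240° (1.3). Total 4.0 kcal/mol.
OCH3 at 180° is staggered. F at 240° is gauche with OCH3 at 180° (0.5). Total 0.5 kcal/mol.
OCH3 at 240° is eclipsed. H at 0° is eclipsed with H at 0° (1.0); H at 120° is eclipsed with H at 120° (1.0); F at 240° is eclipsed with OCH3 at 240° (2.0). Total 4.0 kcal/mol.
OCH3 at 300° is staggered. F at 240° is gauche with OCH3 at 300° (0.5). Total 0.5 kcal/mol.
Max at 0° (4.0 kcal/mol), min at 60° (0.0 kcal/mol); barrier = 4.0 kcal/mol.

4.0 kcal/mol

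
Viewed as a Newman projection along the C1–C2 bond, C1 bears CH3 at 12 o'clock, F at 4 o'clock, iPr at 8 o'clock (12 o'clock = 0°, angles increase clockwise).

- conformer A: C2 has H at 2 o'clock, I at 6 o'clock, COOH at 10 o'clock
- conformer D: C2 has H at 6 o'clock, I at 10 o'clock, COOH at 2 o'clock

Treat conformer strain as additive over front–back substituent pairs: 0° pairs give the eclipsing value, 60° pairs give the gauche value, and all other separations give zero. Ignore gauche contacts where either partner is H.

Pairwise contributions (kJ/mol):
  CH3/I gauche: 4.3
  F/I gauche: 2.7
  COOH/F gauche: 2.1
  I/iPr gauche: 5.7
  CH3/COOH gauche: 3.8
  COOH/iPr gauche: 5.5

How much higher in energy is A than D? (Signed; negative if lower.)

A is staggered. CH3 at 0° is gauche with COOH at 300° (3.8); F at 120° is gauche with I at 180° (2.7); iPr at 240° is gauche with I at 180° (5.7); iPr at 240° is gauche with COOH at 300° (5.5). Total 17.7 kJ/mol.
D is staggered. CH3 at 0° is gauche with I at 300° (4.3); CH3 at 0° is gauche with COOH at 60° (3.8); F at 120° is gauche with COOH at 60° (2.1); iPr at 240° is gauche with I at 300° (5.7). Total 15.9 kJ/mol.
E(A) − E(D) = 17.7 − 15.9 = +1.8 kJ/mol.

+1.8 kJ/mol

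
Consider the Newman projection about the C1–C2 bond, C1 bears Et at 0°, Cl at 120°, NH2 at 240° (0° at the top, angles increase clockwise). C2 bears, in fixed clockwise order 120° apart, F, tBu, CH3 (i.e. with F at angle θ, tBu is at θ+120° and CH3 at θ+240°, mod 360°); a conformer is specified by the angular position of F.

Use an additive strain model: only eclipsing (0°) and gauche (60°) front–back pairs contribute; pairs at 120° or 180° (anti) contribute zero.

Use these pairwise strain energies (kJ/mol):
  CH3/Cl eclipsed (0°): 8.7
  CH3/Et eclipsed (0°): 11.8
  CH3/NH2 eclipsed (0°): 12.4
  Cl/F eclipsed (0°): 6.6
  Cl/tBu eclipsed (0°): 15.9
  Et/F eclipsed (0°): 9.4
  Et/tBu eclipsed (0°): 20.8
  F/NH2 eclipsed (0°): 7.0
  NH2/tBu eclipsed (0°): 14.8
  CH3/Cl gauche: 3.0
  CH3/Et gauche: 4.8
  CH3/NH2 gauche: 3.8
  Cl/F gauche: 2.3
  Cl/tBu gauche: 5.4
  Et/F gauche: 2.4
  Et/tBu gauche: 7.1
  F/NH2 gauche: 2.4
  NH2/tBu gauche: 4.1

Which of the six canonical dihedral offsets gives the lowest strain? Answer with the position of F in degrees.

F at 0° (eclipsed): Et–F eclipsed, Cl–tBu eclipsed, NH2–CH3 eclipsed; 9.4 + 15.9 + 12.4 = 37.7 kJ/mol.
F at 60° (staggered): Et–F gauche, Et–CH3 gauche, Cl–F gauche, Cl–tBu gauche, NH2–tBu gauche, NH2–CH3 gauche; 2.4 + 4.8 + 2.3 + 5.4 + 4.1 + 3.8 = 22.8 kJ/mol.
F at 120° (eclipsed): Et–CH3 eclipsed, Cl–F eclipsed, NH2–tBu eclipsed; 11.8 + 6.6 + 14.8 = 33.2 kJ/mol.
F at 180° (staggered): Et–tBu gauche, Et–CH3 gauche, Cl–F gauche, Cl–CH3 gauche, NH2–F gauche, NH2–tBu gauche; 7.1 + 4.8 + 2.3 + 3.0 + 2.4 + 4.1 = 23.7 kJ/mol.
F at 240° (eclipsed): Et–tBu eclipsed, Cl–CH3 eclipsed, NH2–F eclipsed; 20.8 + 8.7 + 7.0 = 36.5 kJ/mol.
F at 300° (staggered): Et–F gauche, Et–tBu gauche, Cl–tBu gauche, Cl–CH3 gauche, NH2–F gauche, NH2–CH3 gauche; 2.4 + 7.1 + 5.4 + 3.0 + 2.4 + 3.8 = 24.1 kJ/mol.
The minimum (22.8 kJ/mol) occurs with F at 60°.

60°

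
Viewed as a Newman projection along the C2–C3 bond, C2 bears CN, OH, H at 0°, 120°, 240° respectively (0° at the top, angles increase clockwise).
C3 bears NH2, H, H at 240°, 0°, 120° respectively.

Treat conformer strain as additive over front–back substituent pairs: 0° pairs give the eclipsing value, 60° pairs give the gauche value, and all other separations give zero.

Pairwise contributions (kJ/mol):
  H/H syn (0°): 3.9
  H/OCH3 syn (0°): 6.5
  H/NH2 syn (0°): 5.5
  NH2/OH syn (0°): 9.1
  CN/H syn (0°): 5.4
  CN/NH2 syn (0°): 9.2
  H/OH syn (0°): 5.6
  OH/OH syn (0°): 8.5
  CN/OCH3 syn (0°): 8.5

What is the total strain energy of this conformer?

This conformer (eclipsed): CN–H eclipsed, OH–H eclipsed, H–NH2 eclipsed; 5.4 + 5.6 + 5.5 = 16.5 kJ/mol.

16.5 kJ/mol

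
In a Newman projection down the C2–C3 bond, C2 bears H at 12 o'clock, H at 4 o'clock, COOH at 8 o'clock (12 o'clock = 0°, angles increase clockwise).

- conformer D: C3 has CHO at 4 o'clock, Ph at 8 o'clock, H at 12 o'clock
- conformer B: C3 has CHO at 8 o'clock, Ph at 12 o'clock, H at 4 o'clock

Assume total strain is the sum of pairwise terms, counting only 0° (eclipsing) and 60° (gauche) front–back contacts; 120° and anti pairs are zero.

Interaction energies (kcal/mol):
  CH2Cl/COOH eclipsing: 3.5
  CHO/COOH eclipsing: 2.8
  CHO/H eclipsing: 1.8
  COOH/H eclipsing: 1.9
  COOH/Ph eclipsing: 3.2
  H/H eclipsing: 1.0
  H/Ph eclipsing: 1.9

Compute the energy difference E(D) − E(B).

D (eclipsed): H–H eclipsed, H–CHO eclipsed, COOH–Ph eclipsed; 1.0 + 1.8 + 3.2 = 6.0 kcal/mol.
B (eclipsed): H–Ph eclipsed, H–H eclipsed, COOH–CHO eclipsed; 1.9 + 1.0 + 2.8 = 5.7 kcal/mol.
E(D) − E(B) = 6.0 − 5.7 = +0.3 kcal/mol.

+0.3 kcal/mol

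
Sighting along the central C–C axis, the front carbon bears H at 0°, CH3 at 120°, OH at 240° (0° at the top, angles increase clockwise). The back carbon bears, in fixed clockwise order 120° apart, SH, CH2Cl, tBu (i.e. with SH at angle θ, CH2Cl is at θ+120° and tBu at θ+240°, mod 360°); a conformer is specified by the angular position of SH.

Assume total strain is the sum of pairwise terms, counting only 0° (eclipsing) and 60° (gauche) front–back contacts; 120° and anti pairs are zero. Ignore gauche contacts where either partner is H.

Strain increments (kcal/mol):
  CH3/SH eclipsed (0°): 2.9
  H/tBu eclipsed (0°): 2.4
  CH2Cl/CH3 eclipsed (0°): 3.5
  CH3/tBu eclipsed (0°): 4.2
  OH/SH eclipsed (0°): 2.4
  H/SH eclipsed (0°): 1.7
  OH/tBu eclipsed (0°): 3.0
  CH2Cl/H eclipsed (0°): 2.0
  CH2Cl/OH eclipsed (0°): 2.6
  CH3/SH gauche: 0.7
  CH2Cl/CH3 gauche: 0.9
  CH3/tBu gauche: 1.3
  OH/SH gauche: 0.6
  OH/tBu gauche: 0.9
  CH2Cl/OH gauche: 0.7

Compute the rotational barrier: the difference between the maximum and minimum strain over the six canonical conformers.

5.4 kcal/mol

SH at 0° (eclipsed): H–SH eclipsed, CH3–CH2Cl eclipsed, OH–tBu eclipsed; 1.7 + 3.5 + 3.0 = 8.2 kcal/mol.
SH at 60° (staggered): CH3–SH gauche, CH3–CH2Cl gauche, OH–CH2Cl gauche, OH–tBu gauche; 0.7 + 0.9 + 0.7 + 0.9 = 3.2 kcal/mol.
SH at 120° (eclipsed): H–tBu eclipsed, CH3–SH eclipsed, OH–CH2Cl eclipsed; 2.4 + 2.9 + 2.6 = 7.9 kcal/mol.
SH at 180° (staggered): CH3–SH gauche, CH3–tBu gauche, OH–SH gauche, OH–CH2Cl gauche; 0.7 + 1.3 + 0.6 + 0.7 = 3.3 kcal/mol.
SH at 240° (eclipsed): H–CH2Cl eclipsed, CH3–tBu eclipsed, OH–SH eclipsed; 2.0 + 4.2 + 2.4 = 8.6 kcal/mol.
SH at 300° (staggered): CH3–CH2Cl gauche, CH3–tBu gauche, OH–SH gauche, OH–tBu gauche; 0.9 + 1.3 + 0.6 + 0.9 = 3.7 kcal/mol.
Max at 240° (8.6 kcal/mol), min at 60° (3.2 kcal/mol); barrier = 5.4 kcal/mol.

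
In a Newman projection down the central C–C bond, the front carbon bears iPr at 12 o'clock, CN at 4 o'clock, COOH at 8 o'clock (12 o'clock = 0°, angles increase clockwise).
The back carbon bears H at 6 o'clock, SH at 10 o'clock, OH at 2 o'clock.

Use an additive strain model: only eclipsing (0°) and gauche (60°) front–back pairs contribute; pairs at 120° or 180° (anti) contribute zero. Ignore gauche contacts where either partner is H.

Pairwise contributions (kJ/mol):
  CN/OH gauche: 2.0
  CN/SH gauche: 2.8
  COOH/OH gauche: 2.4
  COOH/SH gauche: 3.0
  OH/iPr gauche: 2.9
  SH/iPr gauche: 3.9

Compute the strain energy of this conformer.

11.8 kJ/mol

This conformer (staggered): iPr(0°)/SH(300°) gauche 3.9; iPr(0°)/OH(60°) gauche 2.9; CN(120°)/OH(60°) gauche 2.0; COOH(240°)/SH(300°) gauche 3.0 → 11.8 kJ/mol.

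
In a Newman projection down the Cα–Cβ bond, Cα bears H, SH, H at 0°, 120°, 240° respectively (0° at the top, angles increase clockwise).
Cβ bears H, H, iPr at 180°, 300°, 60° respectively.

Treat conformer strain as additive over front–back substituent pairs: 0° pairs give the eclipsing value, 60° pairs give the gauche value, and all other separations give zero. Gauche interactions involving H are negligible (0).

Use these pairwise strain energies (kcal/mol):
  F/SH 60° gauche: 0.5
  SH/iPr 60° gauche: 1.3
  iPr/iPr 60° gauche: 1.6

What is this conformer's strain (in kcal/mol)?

This conformer (staggered): SH–iPr gauche; 1.3 = 1.3 kcal/mol.

1.3 kcal/mol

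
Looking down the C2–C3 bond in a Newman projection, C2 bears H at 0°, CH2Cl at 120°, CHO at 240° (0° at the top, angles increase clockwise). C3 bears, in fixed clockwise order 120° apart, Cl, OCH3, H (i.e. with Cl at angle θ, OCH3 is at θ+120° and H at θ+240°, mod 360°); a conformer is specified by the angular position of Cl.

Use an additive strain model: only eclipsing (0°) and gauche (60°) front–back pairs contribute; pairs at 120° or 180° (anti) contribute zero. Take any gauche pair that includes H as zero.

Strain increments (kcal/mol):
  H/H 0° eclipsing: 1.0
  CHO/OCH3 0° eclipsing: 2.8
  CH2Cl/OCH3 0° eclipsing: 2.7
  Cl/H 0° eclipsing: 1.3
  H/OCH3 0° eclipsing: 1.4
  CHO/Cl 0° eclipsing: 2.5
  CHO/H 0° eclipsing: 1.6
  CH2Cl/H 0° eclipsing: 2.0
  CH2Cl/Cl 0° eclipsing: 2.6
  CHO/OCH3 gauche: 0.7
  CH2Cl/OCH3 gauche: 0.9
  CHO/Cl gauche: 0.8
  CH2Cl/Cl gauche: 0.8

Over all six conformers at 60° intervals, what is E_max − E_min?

4.7 kcal/mol

Cl at 0° (eclipsed): H(0°)/Cl(0°) eclipsed 1.3; CH2Cl(120°)/OCH3(120°) eclipsed 2.7; CHO(240°)/H(240°) eclipsed 1.6 → 5.6 kcal/mol.
Cl at 60° (staggered): CH2Cl(120°)/Cl(60°) gauche 0.8; CH2Cl(120°)/OCH3(180°) gauche 0.9; CHO(240°)/OCH3(180°) gauche 0.7 → 2.4 kcal/mol.
Cl at 120° (eclipsed): H(0°)/H(0°) eclipsed 1.0; CH2Cl(120°)/Cl(120°) eclipsed 2.6; CHO(240°)/OCH3(240°) eclipsed 2.8 → 6.4 kcal/mol.
Cl at 180° (staggered): CH2Cl(120°)/Cl(180°) gauche 0.8; CHO(240°)/Cl(180°) gauche 0.8; CHO(240°)/OCH3(300°) gauche 0.7 → 2.3 kcal/mol.
Cl at 240° (eclipsed): H(0°)/OCH3(0°) eclipsed 1.4; CH2Cl(120°)/H(120°) eclipsed 2.0; CHO(240°)/Cl(240°) eclipsed 2.5 → 5.9 kcal/mol.
Cl at 300° (staggered): CH2Cl(120°)/OCH3(60°) gauche 0.9; CHO(240°)/Cl(300°) gauche 0.8 → 1.7 kcal/mol.
Max at 120° (6.4 kcal/mol), min at 300° (1.7 kcal/mol); barrier = 4.7 kcal/mol.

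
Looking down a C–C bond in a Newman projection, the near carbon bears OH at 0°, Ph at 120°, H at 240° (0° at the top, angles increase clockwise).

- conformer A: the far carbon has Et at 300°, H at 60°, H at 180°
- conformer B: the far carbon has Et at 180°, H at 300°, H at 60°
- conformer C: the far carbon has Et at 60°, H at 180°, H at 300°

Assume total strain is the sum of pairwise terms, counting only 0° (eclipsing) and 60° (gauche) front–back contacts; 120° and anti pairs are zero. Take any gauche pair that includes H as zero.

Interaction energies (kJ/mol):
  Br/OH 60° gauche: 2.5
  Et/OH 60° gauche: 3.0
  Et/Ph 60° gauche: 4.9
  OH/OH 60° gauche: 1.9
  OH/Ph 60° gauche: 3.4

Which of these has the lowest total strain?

A (staggered): OH–Et gauche; 3.0 = 3.0 kJ/mol.
B (staggered): Ph–Et gauche; 4.9 = 4.9 kJ/mol.
C (staggered): OH–Et gauche, Ph–Et gauche; 3.0 + 4.9 = 7.9 kJ/mol.
A has the lowest total (3.0 kJ/mol).

A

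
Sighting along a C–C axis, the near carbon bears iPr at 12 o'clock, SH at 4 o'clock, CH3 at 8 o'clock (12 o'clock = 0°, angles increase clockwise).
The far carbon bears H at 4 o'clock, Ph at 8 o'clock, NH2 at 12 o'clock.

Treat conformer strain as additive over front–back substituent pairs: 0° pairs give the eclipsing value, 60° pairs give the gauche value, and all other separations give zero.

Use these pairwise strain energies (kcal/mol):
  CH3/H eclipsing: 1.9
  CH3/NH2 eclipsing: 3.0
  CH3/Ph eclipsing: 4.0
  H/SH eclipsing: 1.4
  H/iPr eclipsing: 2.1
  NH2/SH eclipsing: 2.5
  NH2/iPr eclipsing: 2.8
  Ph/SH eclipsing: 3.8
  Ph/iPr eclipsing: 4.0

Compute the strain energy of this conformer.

8.2 kcal/mol

This conformer (eclipsed): iPr(0°)/NH2(0°) eclipsed 2.8; SH(120°)/H(120°) eclipsed 1.4; CH3(240°)/Ph(240°) eclipsed 4.0 → 8.2 kcal/mol.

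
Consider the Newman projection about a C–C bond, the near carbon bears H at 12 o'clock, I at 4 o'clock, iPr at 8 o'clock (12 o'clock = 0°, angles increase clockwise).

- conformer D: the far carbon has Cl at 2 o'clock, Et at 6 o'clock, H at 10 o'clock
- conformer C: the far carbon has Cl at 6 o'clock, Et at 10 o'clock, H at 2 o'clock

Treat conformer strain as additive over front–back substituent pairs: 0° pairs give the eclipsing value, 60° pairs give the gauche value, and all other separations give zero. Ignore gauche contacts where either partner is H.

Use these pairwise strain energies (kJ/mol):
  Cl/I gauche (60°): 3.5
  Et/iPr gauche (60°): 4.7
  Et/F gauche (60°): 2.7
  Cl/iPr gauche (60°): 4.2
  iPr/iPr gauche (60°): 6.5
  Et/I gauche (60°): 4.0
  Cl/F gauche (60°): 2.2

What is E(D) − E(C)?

D (staggered): I–Cl gauche, I–Et gauche, iPr–Et gauche; 3.5 + 4.0 + 4.7 = 12.2 kJ/mol.
C (staggered): I–Cl gauche, iPr–Cl gauche, iPr–Et gauche; 3.5 + 4.2 + 4.7 = 12.4 kJ/mol.
E(D) − E(C) = 12.2 − 12.4 = -0.2 kJ/mol.

-0.2 kJ/mol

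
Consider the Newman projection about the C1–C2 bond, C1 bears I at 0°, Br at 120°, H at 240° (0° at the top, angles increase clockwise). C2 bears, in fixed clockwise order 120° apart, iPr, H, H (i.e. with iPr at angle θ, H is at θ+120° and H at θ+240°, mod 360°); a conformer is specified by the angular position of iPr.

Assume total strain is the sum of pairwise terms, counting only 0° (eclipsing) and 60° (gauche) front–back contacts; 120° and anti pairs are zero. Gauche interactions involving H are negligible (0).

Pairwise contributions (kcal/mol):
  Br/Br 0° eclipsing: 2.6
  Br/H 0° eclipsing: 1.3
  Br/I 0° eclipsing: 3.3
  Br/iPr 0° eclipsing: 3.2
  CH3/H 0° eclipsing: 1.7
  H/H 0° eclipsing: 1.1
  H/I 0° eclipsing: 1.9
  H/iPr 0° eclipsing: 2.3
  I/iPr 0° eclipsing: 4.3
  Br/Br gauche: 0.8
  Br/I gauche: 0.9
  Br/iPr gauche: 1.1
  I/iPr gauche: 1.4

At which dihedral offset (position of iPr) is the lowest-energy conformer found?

180°

iPr at 0° (eclipsed): I–iPr eclipsed, Br–H eclipsed, H–H eclipsed; 4.3 + 1.3 + 1.1 = 6.7 kcal/mol.
iPr at 60° (staggered): I–iPr gauche, Br–iPr gauche; 1.4 + 1.1 = 2.5 kcal/mol.
iPr at 120° (eclipsed): I–H eclipsed, Br–iPr eclipsed, H–H eclipsed; 1.9 + 3.2 + 1.1 = 6.2 kcal/mol.
iPr at 180° (staggered): Br–iPr gauche; 1.1 = 1.1 kcal/mol.
iPr at 240° (eclipsed): I–H eclipsed, Br–H eclipsed, H–iPr eclipsed; 1.9 + 1.3 + 2.3 = 5.5 kcal/mol.
iPr at 300° (staggered): I–iPr gauche; 1.4 = 1.4 kcal/mol.
The minimum (1.1 kcal/mol) occurs with iPr at 180°.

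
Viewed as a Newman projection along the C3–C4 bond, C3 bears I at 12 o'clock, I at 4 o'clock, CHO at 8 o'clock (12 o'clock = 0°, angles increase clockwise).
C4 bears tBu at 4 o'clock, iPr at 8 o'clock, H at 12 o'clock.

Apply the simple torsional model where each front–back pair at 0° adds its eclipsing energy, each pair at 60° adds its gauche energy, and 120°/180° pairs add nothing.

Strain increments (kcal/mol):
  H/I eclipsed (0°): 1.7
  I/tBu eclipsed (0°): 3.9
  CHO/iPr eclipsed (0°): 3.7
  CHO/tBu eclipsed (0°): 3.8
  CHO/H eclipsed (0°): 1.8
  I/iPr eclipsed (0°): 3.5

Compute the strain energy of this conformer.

This conformer is eclipsed. I at 0° is eclipsed with H at 0° (1.7); I at 120° is eclipsed with tBu at 120° (3.9); CHO at 240° is eclipsed with iPr at 240° (3.7). Total 9.3 kcal/mol.

9.3 kcal/mol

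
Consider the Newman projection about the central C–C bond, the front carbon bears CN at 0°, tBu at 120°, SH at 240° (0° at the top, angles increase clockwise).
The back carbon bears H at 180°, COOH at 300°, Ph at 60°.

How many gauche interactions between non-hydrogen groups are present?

Non-H gauche pairs: CN(0°)/COOH(300°); CN(0°)/Ph(60°); tBu(120°)/Ph(60°); SH(240°)/COOH(300°) — 4 interactions.

4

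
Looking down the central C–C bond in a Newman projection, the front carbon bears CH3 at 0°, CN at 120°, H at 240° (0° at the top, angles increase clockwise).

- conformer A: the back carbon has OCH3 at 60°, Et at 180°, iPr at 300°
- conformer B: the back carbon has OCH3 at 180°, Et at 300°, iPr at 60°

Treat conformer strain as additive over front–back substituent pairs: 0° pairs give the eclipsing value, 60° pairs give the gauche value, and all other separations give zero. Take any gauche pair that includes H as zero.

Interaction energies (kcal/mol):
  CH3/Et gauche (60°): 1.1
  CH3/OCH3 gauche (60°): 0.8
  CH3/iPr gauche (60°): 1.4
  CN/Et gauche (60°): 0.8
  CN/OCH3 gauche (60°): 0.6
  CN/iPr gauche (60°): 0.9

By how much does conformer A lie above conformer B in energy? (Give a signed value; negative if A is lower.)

-0.4 kcal/mol

A is staggered. CH3 at 0° is gauche with OCH3 at 60° (0.8); CH3 at 0° is gauche with iPr at 300° (1.4); CN at 120° is gauche with OCH3 at 60° (0.6); CN at 120° is gauche with Et at 180° (0.8). Total 3.6 kcal/mol.
B is staggered. CH3 at 0° is gauche with Et at 300° (1.1); CH3 at 0° is gauche with iPr at 60° (1.4); CN at 120° is gauche with OCH3 at 180° (0.6); CN at 120° is gauche with iPr at 60° (0.9). Total 4.0 kcal/mol.
E(A) − E(B) = 3.6 − 4.0 = -0.4 kcal/mol.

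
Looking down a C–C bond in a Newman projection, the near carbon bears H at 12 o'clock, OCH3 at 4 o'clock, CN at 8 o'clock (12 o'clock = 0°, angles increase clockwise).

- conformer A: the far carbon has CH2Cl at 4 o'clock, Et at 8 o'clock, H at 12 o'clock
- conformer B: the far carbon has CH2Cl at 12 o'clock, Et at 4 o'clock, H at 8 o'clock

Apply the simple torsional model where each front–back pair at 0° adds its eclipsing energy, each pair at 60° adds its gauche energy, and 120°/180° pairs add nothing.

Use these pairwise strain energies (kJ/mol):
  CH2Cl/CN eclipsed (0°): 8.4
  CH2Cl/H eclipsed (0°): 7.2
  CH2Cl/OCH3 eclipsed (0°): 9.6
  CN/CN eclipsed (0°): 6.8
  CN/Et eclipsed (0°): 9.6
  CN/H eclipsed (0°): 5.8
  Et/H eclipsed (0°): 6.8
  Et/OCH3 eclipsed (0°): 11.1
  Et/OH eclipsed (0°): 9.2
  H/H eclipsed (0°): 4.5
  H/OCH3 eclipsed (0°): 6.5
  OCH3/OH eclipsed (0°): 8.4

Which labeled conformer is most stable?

A

A (eclipsed): H(0°)/H(0°) eclipsed 4.5; OCH3(120°)/CH2Cl(120°) eclipsed 9.6; CN(240°)/Et(240°) eclipsed 9.6 → 23.7 kJ/mol.
B (eclipsed): H(0°)/CH2Cl(0°) eclipsed 7.2; OCH3(120°)/Et(120°) eclipsed 11.1; CN(240°)/H(240°) eclipsed 5.8 → 24.1 kJ/mol.
A has the lowest total (23.7 kJ/mol).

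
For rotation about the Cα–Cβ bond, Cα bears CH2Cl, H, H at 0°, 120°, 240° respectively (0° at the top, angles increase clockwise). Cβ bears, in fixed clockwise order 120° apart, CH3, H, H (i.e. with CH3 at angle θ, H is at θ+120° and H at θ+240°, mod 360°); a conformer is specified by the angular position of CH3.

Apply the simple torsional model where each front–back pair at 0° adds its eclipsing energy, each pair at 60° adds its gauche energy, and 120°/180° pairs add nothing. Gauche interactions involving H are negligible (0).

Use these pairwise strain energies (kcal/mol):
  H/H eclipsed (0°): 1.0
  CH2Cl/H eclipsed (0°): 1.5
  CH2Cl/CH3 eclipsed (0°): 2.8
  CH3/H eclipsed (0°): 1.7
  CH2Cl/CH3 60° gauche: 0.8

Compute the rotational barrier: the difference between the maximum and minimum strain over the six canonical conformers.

4.8 kcal/mol

CH3 at 0° (eclipsed): CH2Cl–CH3 eclipsed, H–H eclipsed, H–H eclipsed; 2.8 + 1.0 + 1.0 = 4.8 kcal/mol.
CH3 at 60° (staggered): CH2Cl–CH3 gauche; 0.8 = 0.8 kcal/mol.
CH3 at 120° (eclipsed): CH2Cl–H eclipsed, H–CH3 eclipsed, H–H eclipsed; 1.5 + 1.7 + 1.0 = 4.2 kcal/mol.
CH3 at 180° (staggered): no non-H gauche contacts → 0.0 kcal/mol.
CH3 at 240° (eclipsed): CH2Cl–H eclipsed, H–H eclipsed, H–CH3 eclipsed; 1.5 + 1.0 + 1.7 = 4.2 kcal/mol.
CH3 at 300° (staggered): CH2Cl–CH3 gauche; 0.8 = 0.8 kcal/mol.
Max at 0° (4.8 kcal/mol), min at 180° (0.0 kcal/mol); barrier = 4.8 kcal/mol.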